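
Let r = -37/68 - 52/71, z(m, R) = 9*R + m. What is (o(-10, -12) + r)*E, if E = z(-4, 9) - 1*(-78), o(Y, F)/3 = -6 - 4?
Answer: -23405465/4828 ≈ -4847.9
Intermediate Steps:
o(Y, F) = -30 (o(Y, F) = 3*(-6 - 4) = 3*(-10) = -30)
z(m, R) = m + 9*R
E = 155 (E = (-4 + 9*9) - 1*(-78) = (-4 + 81) + 78 = 77 + 78 = 155)
r = -6163/4828 (r = -37*1/68 - 52*1/71 = -37/68 - 52/71 = -6163/4828 ≈ -1.2765)
(o(-10, -12) + r)*E = (-30 - 6163/4828)*155 = -151003/4828*155 = -23405465/4828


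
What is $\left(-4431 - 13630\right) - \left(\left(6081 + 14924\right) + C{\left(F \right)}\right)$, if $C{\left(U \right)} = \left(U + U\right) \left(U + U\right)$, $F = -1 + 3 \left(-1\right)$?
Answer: $-39130$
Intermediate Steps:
$F = -4$ ($F = -1 - 3 = -4$)
$C{\left(U \right)} = 4 U^{2}$ ($C{\left(U \right)} = 2 U 2 U = 4 U^{2}$)
$\left(-4431 - 13630\right) - \left(\left(6081 + 14924\right) + C{\left(F \right)}\right) = \left(-4431 - 13630\right) - \left(\left(6081 + 14924\right) + 4 \left(-4\right)^{2}\right) = -18061 - \left(21005 + 4 \cdot 16\right) = -18061 - \left(21005 + 64\right) = -18061 - 21069 = -39130$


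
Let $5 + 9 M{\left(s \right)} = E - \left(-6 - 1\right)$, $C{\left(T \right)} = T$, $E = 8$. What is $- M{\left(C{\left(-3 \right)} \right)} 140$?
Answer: $- \frac{1400}{9} \approx -155.56$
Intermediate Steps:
$M{\left(s \right)} = \frac{10}{9}$ ($M{\left(s \right)} = - \frac{5}{9} + \frac{8 - \left(-6 - 1\right)}{9} = - \frac{5}{9} + \frac{8 - -7}{9} = - \frac{5}{9} + \frac{8 + 7}{9} = - \frac{5}{9} + \frac{1}{9} \cdot 15 = - \frac{5}{9} + \frac{5}{3} = \frac{10}{9}$)
$- M{\left(C{\left(-3 \right)} \right)} 140 = - \frac{10 \cdot 140}{9} = \left(-1\right) \frac{1400}{9} = - \frac{1400}{9}$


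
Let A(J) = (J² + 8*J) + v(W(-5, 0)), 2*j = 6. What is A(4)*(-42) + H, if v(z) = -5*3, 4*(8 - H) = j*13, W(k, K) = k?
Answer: -5551/4 ≈ -1387.8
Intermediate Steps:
j = 3 (j = (½)*6 = 3)
H = -7/4 (H = 8 - 3*13/4 = 8 - ¼*39 = 8 - 39/4 = -7/4 ≈ -1.7500)
v(z) = -15
A(J) = -15 + J² + 8*J (A(J) = (J² + 8*J) - 15 = -15 + J² + 8*J)
A(4)*(-42) + H = (-15 + 4² + 8*4)*(-42) - 7/4 = (-15 + 16 + 32)*(-42) - 7/4 = 33*(-42) - 7/4 = -1386 - 7/4 = -5551/4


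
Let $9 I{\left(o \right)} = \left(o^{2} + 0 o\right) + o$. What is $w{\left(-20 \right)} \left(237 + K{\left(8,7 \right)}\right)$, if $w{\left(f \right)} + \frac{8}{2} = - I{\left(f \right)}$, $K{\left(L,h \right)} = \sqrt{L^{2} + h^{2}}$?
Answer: $- \frac{32864}{3} - \frac{416 \sqrt{113}}{9} \approx -11446.0$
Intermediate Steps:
$I{\left(o \right)} = \frac{o}{9} + \frac{o^{2}}{9}$ ($I{\left(o \right)} = \frac{\left(o^{2} + 0 o\right) + o}{9} = \frac{\left(o^{2} + 0\right) + o}{9} = \frac{o^{2} + o}{9} = \frac{o + o^{2}}{9} = \frac{o}{9} + \frac{o^{2}}{9}$)
$w{\left(f \right)} = -4 - \frac{f \left(1 + f\right)}{9}$
$w{\left(-20 \right)} \left(237 + K{\left(8,7 \right)}\right) = \left(-4 - - \frac{20 \left(1 - 20\right)}{9}\right) \left(237 + \sqrt{8^{2} + 7^{2}}\right) = \left(-4 - \left(- \frac{20}{9}\right) \left(-19\right)\right) \left(237 + \sqrt{64 + 49}\right) = \left(-4 - \frac{380}{9}\right) \left(237 + \sqrt{113}\right) = - \frac{416 \left(237 + \sqrt{113}\right)}{9} = - \frac{32864}{3} - \frac{416 \sqrt{113}}{9}$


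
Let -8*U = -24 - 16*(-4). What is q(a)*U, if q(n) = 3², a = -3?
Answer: -45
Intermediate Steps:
q(n) = 9
U = -5 (U = -(-24 - 16*(-4))/8 = -(-24 + 64)/8 = -⅛*40 = -5)
q(a)*U = 9*(-5) = -45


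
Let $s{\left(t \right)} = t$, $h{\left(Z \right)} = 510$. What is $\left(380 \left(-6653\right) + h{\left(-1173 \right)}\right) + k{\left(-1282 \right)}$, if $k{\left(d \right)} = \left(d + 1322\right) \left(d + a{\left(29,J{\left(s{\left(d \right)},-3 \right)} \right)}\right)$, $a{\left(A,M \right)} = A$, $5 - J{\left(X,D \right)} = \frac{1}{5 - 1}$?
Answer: $-2577750$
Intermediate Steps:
$J{\left(X,D \right)} = \frac{19}{4}$ ($J{\left(X,D \right)} = 5 - \frac{1}{5 - 1} = 5 - \frac{1}{4} = \frac{19}{4}$)
$k{\left(d \right)} = \left(29 + d\right) \left(1322 + d\right)$ ($k{\left(d \right)} = \left(d + 1322\right) \left(d + 29\right) = \left(1322 + d\right) \left(29 + d\right) = \left(29 + d\right) \left(1322 + d\right)$)
$\left(380 \left(-6653\right) + h{\left(-1173 \right)}\right) + k{\left(-1282 \right)} = \left(380 \left(-6653\right) + 510\right) + \left(38338 + \left(-1282\right)^{2} + 1351 \left(-1282\right)\right) = \left(-2528140 + 510\right) + \left(38338 + 1643524 - 1731982\right) = -2527630 - 50120 = -2577750$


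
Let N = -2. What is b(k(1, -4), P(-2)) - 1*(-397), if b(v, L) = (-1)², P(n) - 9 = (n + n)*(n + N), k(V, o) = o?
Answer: 398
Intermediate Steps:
P(n) = 9 + 2*n*(-2 + n) (P(n) = 9 + (n + n)*(n - 2) = 9 + (2*n)*(-2 + n) = 9 + 2*n*(-2 + n))
b(v, L) = 1
b(k(1, -4), P(-2)) - 1*(-397) = 1 - 1*(-397) = 1 + 397 = 398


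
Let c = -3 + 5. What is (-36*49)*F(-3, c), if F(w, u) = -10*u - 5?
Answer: 44100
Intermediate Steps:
c = 2
F(w, u) = -5 - 10*u
(-36*49)*F(-3, c) = (-36*49)*(-5 - 10*2) = -1764*(-5 - 20) = -1764*(-25) = 44100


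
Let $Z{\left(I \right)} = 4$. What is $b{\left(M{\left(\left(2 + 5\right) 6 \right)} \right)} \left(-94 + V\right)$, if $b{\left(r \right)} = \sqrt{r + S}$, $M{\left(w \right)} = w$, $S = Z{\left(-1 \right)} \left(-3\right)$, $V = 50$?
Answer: $- 44 \sqrt{30} \approx -241.0$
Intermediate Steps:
$S = -12$ ($S = 4 \left(-3\right) = -12$)
$b{\left(r \right)} = \sqrt{-12 + r}$ ($b{\left(r \right)} = \sqrt{r - 12} = \sqrt{-12 + r}$)
$b{\left(M{\left(\left(2 + 5\right) 6 \right)} \right)} \left(-94 + V\right) = \sqrt{-12 + \left(2 + 5\right) 6} \left(-94 + 50\right) = \sqrt{-12 + 7 \cdot 6} \left(-44\right) = \sqrt{-12 + 42} \left(-44\right) = \sqrt{30} \left(-44\right) = - 44 \sqrt{30}$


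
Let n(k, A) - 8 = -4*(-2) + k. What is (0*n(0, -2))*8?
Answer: 0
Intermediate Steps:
n(k, A) = 16 + k (n(k, A) = 8 + (-4*(-2) + k) = 8 + (8 + k) = 16 + k)
(0*n(0, -2))*8 = (0*(16 + 0))*8 = (0*16)*8 = 0*8 = 0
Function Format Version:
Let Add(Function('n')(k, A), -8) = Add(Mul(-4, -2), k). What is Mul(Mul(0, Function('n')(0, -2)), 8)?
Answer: 0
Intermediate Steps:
Function('n')(k, A) = Add(16, k) (Function('n')(k, A) = Add(8, Add(Mul(-4, -2), k)) = Add(8, Add(8, k)) = Add(16, k))
Mul(Mul(0, Function('n')(0, -2)), 8) = Mul(Mul(0, Add(16, 0)), 8) = Mul(Mul(0, 16), 8) = Mul(0, 8) = 0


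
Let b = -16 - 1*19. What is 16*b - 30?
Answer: -590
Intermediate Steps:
b = -35 (b = -16 - 19 = -35)
16*b - 30 = 16*(-35) - 30 = -560 - 30 = -590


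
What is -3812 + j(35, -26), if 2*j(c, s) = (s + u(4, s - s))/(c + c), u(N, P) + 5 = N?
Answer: -533707/140 ≈ -3812.2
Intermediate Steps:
u(N, P) = -5 + N
j(c, s) = (-1 + s)/(4*c) (j(c, s) = ((s + (-5 + 4))/(c + c))/2 = ((s - 1)/((2*c)))/2 = ((-1 + s)*(1/(2*c)))/2 = ((-1 + s)/(2*c))/2 = (-1 + s)/(4*c))
-3812 + j(35, -26) = -3812 + (¼)*(-1 - 26)/35 = -3812 + (¼)*(1/35)*(-27) = -3812 - 27/140 = -533707/140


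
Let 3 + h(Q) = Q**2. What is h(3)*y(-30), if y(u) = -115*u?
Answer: 20700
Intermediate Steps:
h(Q) = -3 + Q**2
h(3)*y(-30) = (-3 + 3**2)*(-115*(-30)) = (-3 + 9)*3450 = 6*3450 = 20700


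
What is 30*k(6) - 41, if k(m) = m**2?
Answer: 1039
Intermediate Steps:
30*k(6) - 41 = 30*6**2 - 41 = 30*36 - 41 = 1080 - 41 = 1039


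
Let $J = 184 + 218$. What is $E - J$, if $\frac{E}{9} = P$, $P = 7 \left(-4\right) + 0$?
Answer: $-654$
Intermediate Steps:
$P = -28$ ($P = -28 + 0 = -28$)
$J = 402$
$E = -252$ ($E = 9 \left(-28\right) = -252$)
$E - J = -252 - 402 = -654$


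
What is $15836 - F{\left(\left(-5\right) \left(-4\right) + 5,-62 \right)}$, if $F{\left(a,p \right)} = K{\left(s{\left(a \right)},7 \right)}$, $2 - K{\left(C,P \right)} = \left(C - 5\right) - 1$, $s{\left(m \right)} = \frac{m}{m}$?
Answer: $15829$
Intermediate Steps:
$s{\left(m \right)} = 1$
$K{\left(C,P \right)} = 8 - C$ ($K{\left(C,P \right)} = 2 - \left(\left(C - 5\right) - 1\right) = 2 - \left(\left(-5 + C\right) - 1\right) = 2 - \left(-6 + C\right) = 8 - C$)
$F{\left(a,p \right)} = 7$ ($F{\left(a,p \right)} = 8 - 1 = 7$)
$15836 - F{\left(\left(-5\right) \left(-4\right) + 5,-62 \right)} = 15836 - 7 = 15829$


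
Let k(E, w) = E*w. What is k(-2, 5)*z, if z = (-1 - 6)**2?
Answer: -490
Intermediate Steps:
z = 49 (z = (-7)**2 = 49)
k(-2, 5)*z = -2*5*49 = -10*49 = -490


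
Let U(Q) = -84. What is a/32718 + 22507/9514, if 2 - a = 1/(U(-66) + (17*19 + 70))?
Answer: 801227233/338680377 ≈ 2.3657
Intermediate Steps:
a = 617/309 (a = 2 - 1/(-84 + (17*19 + 70)) = 2 - 1/(-84 + (323 + 70)) = 2 - 1/(-84 + 393) = 2 - 1/309 = 617/309 ≈ 1.9968)
a/32718 + 22507/9514 = (617/309)/32718 + 22507/9514 = (617/309)*(1/32718) + 22507*(1/9514) = 617/10109862 + 317/134 = 801227233/338680377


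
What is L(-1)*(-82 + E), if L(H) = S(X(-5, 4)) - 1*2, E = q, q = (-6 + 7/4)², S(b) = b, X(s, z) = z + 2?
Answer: -1023/4 ≈ -255.75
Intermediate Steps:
X(s, z) = 2 + z
q = 289/16 (q = (-6 + 7*(¼))² = (-6 + 7/4)² = (-17/4)² = 289/16 ≈ 18.063)
E = 289/16 ≈ 18.063
L(H) = 4 (L(H) = (2 + 4) - 1*2 = 6 - 2 = 4)
L(-1)*(-82 + E) = 4*(-82 + 289/16) = 4*(-1023/16) = -1023/4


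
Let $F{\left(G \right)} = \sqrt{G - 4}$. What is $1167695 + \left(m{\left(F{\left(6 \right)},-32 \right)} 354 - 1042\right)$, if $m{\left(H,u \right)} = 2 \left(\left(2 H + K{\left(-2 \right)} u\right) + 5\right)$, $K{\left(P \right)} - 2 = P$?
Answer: $1170193 + 1416 \sqrt{2} \approx 1.1722 \cdot 10^{6}$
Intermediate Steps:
$K{\left(P \right)} = 2 + P$
$F{\left(G \right)} = \sqrt{-4 + G}$
$m{\left(H,u \right)} = 10 + 4 H$ ($m{\left(H,u \right)} = 2 \left(\left(2 H + \left(2 - 2\right) u\right) + 5\right) = 2 \left(\left(2 H + 0 u\right) + 5\right) = 2 \left(\left(2 H + 0\right) + 5\right) = 2 \left(2 H + 5\right) = 2 \left(5 + 2 H\right) = 10 + 4 H$)
$1167695 + \left(m{\left(F{\left(6 \right)},-32 \right)} 354 - 1042\right) = 1167695 - \left(1042 - \left(10 + 4 \sqrt{-4 + 6}\right) 354\right) = 1167695 - \left(1042 - \left(10 + 4 \sqrt{2}\right) 354\right) = 1167695 + \left(\left(3540 + 1416 \sqrt{2}\right) - 1042\right) = 1167695 + \left(2498 + 1416 \sqrt{2}\right) = 1170193 + 1416 \sqrt{2}$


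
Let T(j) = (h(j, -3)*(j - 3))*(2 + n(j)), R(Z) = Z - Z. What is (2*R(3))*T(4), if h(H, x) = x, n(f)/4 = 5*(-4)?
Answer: 0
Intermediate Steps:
n(f) = -80 (n(f) = 4*(5*(-4)) = 4*(-20) = -80)
R(Z) = 0
T(j) = -702 + 234*j (T(j) = (-3*(j - 3))*(2 - 80) = -3*(-3 + j)*(-78) = (9 - 3*j)*(-78) = -702 + 234*j)
(2*R(3))*T(4) = (2*0)*(-702 + 234*4) = 0*(-702 + 936) = 0*234 = 0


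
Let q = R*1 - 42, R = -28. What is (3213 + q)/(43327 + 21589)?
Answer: 3143/64916 ≈ 0.048416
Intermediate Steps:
q = -70 (q = -28*1 - 42 = -28 - 42 = -70)
(3213 + q)/(43327 + 21589) = (3213 - 70)/(43327 + 21589) = 3143/64916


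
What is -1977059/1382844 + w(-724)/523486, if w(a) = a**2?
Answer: -155054535565/361949737092 ≈ -0.42839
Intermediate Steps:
-1977059/1382844 + w(-724)/523486 = -1977059/1382844 + (-724)**2/523486 = -1977059*1/1382844 + 524176*(1/523486) = -1977059/1382844 + 262088/261743 = -155054535565/361949737092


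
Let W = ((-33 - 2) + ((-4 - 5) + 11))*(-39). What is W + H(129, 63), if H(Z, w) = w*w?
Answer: 5256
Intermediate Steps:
H(Z, w) = w**2
W = 1287 (W = (-35 + (-9 + 11))*(-39) = (-35 + 2)*(-39) = -33*(-39) = 1287)
W + H(129, 63) = 1287 + 63**2 = 1287 + 3969 = 5256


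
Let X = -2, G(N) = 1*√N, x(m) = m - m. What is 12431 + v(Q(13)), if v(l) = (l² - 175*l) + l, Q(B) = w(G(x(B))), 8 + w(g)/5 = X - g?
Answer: 23631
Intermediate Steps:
x(m) = 0
G(N) = √N
w(g) = -50 - 5*g (w(g) = -40 + 5*(-2 - g) = -40 + (-10 - 5*g) = -50 - 5*g)
Q(B) = -50 (Q(B) = -50 - 5*√0 = -50 - 5*0 = -50 + 0 = -50)
v(l) = l² - 174*l
12431 + v(Q(13)) = 12431 - 50*(-174 - 50) = 12431 - 50*(-224) = 12431 + 11200 = 23631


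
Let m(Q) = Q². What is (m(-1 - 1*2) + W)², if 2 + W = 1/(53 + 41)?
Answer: 434281/8836 ≈ 49.149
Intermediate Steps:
W = -187/94 (W = -2 + 1/(53 + 41) = -2 + 1/94 = -187/94 ≈ -1.9894)
(m(-1 - 1*2) + W)² = ((-1 - 1*2)² - 187/94)² = ((-1 - 2)² - 187/94)² = ((-3)² - 187/94)² = (9 - 187/94)² = (659/94)² = 434281/8836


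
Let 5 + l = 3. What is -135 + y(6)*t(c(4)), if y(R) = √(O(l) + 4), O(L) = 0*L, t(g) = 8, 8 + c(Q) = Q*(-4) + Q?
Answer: -119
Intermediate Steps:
c(Q) = -8 - 3*Q (c(Q) = -8 + (Q*(-4) + Q) = -8 + (-4*Q + Q) = -8 - 3*Q)
l = -2 (l = -5 + 3 = -2)
O(L) = 0
y(R) = 2 (y(R) = √(0 + 4) = √4 = 2)
-135 + y(6)*t(c(4)) = -135 + 2*8 = -135 + 16 = -119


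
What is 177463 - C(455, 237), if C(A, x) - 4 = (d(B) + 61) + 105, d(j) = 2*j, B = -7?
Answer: 177307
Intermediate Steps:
C(A, x) = 156 (C(A, x) = 4 + ((2*(-7) + 61) + 105) = 4 + ((-14 + 61) + 105) = 4 + (47 + 105) = 4 + 152 = 156)
177463 - C(455, 237) = 177463 - 1*156 = 177463 - 156 = 177307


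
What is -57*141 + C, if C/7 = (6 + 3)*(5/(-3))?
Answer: -8142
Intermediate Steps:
C = -105 (C = 7*((6 + 3)*(5/(-3))) = 7*(9*(5*(-⅓))) = 7*(9*(-5/3)) = 7*(-15) = -105)
-57*141 + C = -57*141 - 105 = -8037 - 105 = -8142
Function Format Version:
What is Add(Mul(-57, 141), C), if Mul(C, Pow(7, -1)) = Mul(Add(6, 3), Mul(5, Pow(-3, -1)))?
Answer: -8142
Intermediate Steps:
C = -105 (C = Mul(7, Mul(Add(6, 3), Mul(5, Pow(-3, -1)))) = Mul(7, Mul(9, Mul(5, Rational(-1, 3)))) = Mul(7, Mul(9, Rational(-5, 3))) = Mul(7, -15) = -105)
Add(Mul(-57, 141), C) = Add(Mul(-57, 141), -105) = Add(-8037, -105) = -8142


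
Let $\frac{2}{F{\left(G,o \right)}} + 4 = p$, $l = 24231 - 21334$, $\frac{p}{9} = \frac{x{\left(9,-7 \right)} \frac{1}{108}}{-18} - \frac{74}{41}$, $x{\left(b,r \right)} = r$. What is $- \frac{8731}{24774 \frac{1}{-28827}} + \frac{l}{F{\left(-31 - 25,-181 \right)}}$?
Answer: $- \frac{1398078333785}{73132848} \approx -19117.0$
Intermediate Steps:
$p = - \frac{143569}{8856}$ ($p = 9 \left(\frac{\left(-7\right) \frac{1}{108}}{-18} - \frac{74}{41}\right) = 9 \left(\left(-7\right) \frac{1}{108} \left(- \frac{1}{18}\right) - \frac{74}{41}\right) = 9 \left(\left(- \frac{7}{108}\right) \left(- \frac{1}{18}\right) - \frac{74}{41}\right) = 9 \left(\frac{7}{1944} - \frac{74}{41}\right) = 9 \left(- \frac{143569}{79704}\right) = - \frac{143569}{8856} \approx -16.211$)
$l = 2897$
$F{\left(G,o \right)} = - \frac{17712}{178993}$ ($F{\left(G,o \right)} = \frac{2}{-4 - \frac{143569}{8856}} = \frac{2}{- \frac{178993}{8856}} = 2 \left(- \frac{8856}{178993}\right) = - \frac{17712}{178993}$)
$- \frac{8731}{24774 \frac{1}{-28827}} + \frac{l}{F{\left(-31 - 25,-181 \right)}} = - \frac{8731}{24774 \frac{1}{-28827}} + \frac{2897}{- \frac{17712}{178993}} = - \frac{8731}{24774 \left(- \frac{1}{28827}\right)} + 2897 \left(- \frac{178993}{17712}\right) = - \frac{8731}{- \frac{8258}{9609}} - \frac{518542721}{17712} = \left(-8731\right) \left(- \frac{9609}{8258}\right) - \frac{518542721}{17712} = \frac{83896179}{8258} - \frac{518542721}{17712} = - \frac{1398078333785}{73132848}$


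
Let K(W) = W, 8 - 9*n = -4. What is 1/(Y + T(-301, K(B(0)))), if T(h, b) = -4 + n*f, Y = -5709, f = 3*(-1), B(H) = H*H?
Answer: -1/5717 ≈ -0.00017492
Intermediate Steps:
n = 4/3 (n = 8/9 - ⅑*(-4) = 8/9 + 4/9 = 4/3 ≈ 1.3333)
B(H) = H²
f = -3
T(h, b) = -8 (T(h, b) = -4 + (4/3)*(-3) = -4 - 4 = -8)
1/(Y + T(-301, K(B(0)))) = 1/(-5709 - 8) = 1/(-5717) = -1/5717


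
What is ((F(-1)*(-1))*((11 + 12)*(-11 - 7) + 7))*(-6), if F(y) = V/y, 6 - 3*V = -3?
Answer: 7326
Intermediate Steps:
V = 3 (V = 2 - 1/3*(-3) = 2 + 1 = 3)
F(y) = 3/y
((F(-1)*(-1))*((11 + 12)*(-11 - 7) + 7))*(-6) = (((3/(-1))*(-1))*((11 + 12)*(-11 - 7) + 7))*(-6) = (((3*(-1))*(-1))*(23*(-18) + 7))*(-6) = ((-3*(-1))*(-414 + 7))*(-6) = (3*(-407))*(-6) = -1221*(-6) = 7326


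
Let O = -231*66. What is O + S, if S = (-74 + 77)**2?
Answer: -15237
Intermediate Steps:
S = 9 (S = 3**2 = 9)
O = -15246
O + S = -15246 + 9 = -15237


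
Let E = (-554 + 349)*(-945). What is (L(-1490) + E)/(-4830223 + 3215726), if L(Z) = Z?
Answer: -192235/1614497 ≈ -0.11907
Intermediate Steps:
E = 193725 (E = -205*(-945) = 193725)
(L(-1490) + E)/(-4830223 + 3215726) = (-1490 + 193725)/(-4830223 + 3215726) = 192235/(-1614497) = 192235*(-1/1614497) = -192235/1614497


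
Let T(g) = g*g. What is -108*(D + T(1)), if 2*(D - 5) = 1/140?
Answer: -45387/70 ≈ -648.39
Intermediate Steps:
T(g) = g²
D = 1401/280 (D = 5 + (½)/140 = 5 + (½)*(1/140) = 5 + 1/280 = 1401/280 ≈ 5.0036)
-108*(D + T(1)) = -108*(1401/280 + 1²) = -108*(1401/280 + 1) = -108*1681/280 = -45387/70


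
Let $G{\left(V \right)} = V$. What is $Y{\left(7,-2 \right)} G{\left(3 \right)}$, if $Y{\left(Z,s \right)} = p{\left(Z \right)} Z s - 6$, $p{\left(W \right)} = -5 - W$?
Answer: $486$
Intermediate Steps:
$Y{\left(Z,s \right)} = -6 + Z s \left(-5 - Z\right)$ ($Y{\left(Z,s \right)} = \left(-5 - Z\right) Z s - 6 = Z \left(-5 - Z\right) s - 6 = Z s \left(-5 - Z\right) - 6 = -6 + Z s \left(-5 - Z\right)$)
$Y{\left(7,-2 \right)} G{\left(3 \right)} = \left(-6 - 7 \left(-2\right) \left(5 + 7\right)\right) 3 = \left(-6 - 7 \left(-2\right) 12\right) 3 = \left(-6 + 168\right) 3 = 162 \cdot 3 = 486$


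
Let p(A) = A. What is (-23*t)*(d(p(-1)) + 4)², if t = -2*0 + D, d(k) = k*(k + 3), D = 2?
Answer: -184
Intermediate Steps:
d(k) = k*(3 + k)
t = 2 (t = -2*0 + 2 = 0 + 2 = 2)
(-23*t)*(d(p(-1)) + 4)² = (-23*2)*(-(3 - 1) + 4)² = -46*(-1*2 + 4)² = -46*(-2 + 4)² = -46*2² = -46*4 = -184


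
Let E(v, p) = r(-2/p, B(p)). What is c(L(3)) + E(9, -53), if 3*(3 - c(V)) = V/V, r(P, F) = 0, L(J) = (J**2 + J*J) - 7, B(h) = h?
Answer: 8/3 ≈ 2.6667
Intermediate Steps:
L(J) = -7 + 2*J**2 (L(J) = (J**2 + J**2) - 7 = 2*J**2 - 7 = -7 + 2*J**2)
E(v, p) = 0
c(V) = 8/3 (c(V) = 3 - V/(3*V) = 3 - 1/3*1 = 3 - 1/3 = 8/3)
c(L(3)) + E(9, -53) = 8/3 + 0 = 8/3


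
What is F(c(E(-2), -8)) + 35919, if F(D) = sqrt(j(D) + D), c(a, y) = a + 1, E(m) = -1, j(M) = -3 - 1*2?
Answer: 35919 + I*sqrt(5) ≈ 35919.0 + 2.2361*I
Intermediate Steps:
j(M) = -5 (j(M) = -3 - 2 = -5)
c(a, y) = 1 + a
F(D) = sqrt(-5 + D)
F(c(E(-2), -8)) + 35919 = sqrt(-5 + (1 - 1)) + 35919 = sqrt(-5 + 0) + 35919 = sqrt(-5) + 35919 = I*sqrt(5) + 35919 = 35919 + I*sqrt(5)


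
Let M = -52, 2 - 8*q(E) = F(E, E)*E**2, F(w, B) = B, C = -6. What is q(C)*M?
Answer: -1417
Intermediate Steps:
q(E) = 1/4 - E**3/8 (q(E) = 1/4 - E*E**2/8 = 1/4 - E**3/8)
q(C)*M = (1/4 - 1/8*(-6)**3)*(-52) = (1/4 - 1/8*(-216))*(-52) = (1/4 + 27)*(-52) = (109/4)*(-52) = -1417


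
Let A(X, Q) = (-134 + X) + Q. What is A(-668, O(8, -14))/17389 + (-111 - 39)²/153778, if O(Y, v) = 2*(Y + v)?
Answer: 133038604/1337022821 ≈ 0.099504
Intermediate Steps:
O(Y, v) = 2*Y + 2*v
A(X, Q) = -134 + Q + X
A(-668, O(8, -14))/17389 + (-111 - 39)²/153778 = (-134 + (2*8 + 2*(-14)) - 668)/17389 + (-111 - 39)²/153778 = (-134 + (16 - 28) - 668)*(1/17389) + (-150)²*(1/153778) = (-134 - 12 - 668)*(1/17389) + 22500*(1/153778) = -814*1/17389 + 11250/76889 = -814/17389 + 11250/76889 = 133038604/1337022821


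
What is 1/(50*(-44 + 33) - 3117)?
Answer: -1/3667 ≈ -0.00027270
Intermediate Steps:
1/(50*(-44 + 33) - 3117) = 1/(50*(-11) - 3117) = 1/(-550 - 3117) = 1/(-3667) = -1/3667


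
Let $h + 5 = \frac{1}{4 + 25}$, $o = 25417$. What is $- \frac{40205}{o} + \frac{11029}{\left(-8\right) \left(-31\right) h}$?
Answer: $- \frac{9565199657}{907691904} \approx -10.538$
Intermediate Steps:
$h = - \frac{144}{29}$ ($h = -5 + \frac{1}{4 + 25} = -5 + \frac{1}{29} = - \frac{144}{29} \approx -4.9655$)
$- \frac{40205}{o} + \frac{11029}{\left(-8\right) \left(-31\right) h} = - \frac{40205}{25417} + \frac{11029}{\left(-8\right) \left(-31\right) \left(- \frac{144}{29}\right)} = \left(-40205\right) \frac{1}{25417} + \frac{11029}{248 \left(- \frac{144}{29}\right)} = - \frac{40205}{25417} + \frac{11029}{- \frac{35712}{29}} = - \frac{40205}{25417} + 11029 \left(- \frac{29}{35712}\right) = - \frac{40205}{25417} - \frac{319841}{35712} = - \frac{9565199657}{907691904}$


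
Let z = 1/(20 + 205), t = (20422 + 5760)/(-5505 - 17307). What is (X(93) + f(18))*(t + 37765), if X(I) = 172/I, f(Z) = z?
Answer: 5569827806569/79556850 ≈ 70011.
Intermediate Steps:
t = -13091/11406 (t = 26182/(-22812) = 26182*(-1/22812) = -13091/11406 ≈ -1.1477)
z = 1/225 ≈ 0.0044444
f(Z) = 1/225
(X(93) + f(18))*(t + 37765) = (172/93 + 1/225)*(-13091/11406 + 37765) = (172*(1/93) + 1/225)*(430734499/11406) = (172/93 + 1/225)*(430734499/11406) = (12931/6975)*(430734499/11406) = 5569827806569/79556850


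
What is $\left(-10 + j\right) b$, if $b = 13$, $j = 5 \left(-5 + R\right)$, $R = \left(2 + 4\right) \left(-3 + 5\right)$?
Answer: $325$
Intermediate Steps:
$R = 12$ ($R = 6 \cdot 2 = 12$)
$j = 35$ ($j = 5 \left(-5 + 12\right) = 5 \cdot 7 = 35$)
$\left(-10 + j\right) b = \left(-10 + 35\right) 13 = 25 \cdot 13 = 325$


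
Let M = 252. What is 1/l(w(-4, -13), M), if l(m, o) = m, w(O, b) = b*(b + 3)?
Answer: 1/130 ≈ 0.0076923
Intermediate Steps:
w(O, b) = b*(3 + b)
1/l(w(-4, -13), M) = 1/(-13*(3 - 13)) = 1/(-13*(-10)) = 1/130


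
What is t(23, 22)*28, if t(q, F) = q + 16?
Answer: 1092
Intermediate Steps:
t(q, F) = 16 + q
t(23, 22)*28 = (16 + 23)*28 = 39*28 = 1092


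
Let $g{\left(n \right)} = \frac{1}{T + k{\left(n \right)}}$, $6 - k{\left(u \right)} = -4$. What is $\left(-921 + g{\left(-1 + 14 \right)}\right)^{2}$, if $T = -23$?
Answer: $\frac{143376676}{169} \approx 8.4838 \cdot 10^{5}$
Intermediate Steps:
$k{\left(u \right)} = 10$ ($k{\left(u \right)} = 6 - -4 = 6 + 4 = 10$)
$g{\left(n \right)} = - \frac{1}{13}$ ($g{\left(n \right)} = \frac{1}{-23 + 10} = \frac{1}{-13} = - \frac{1}{13}$)
$\left(-921 + g{\left(-1 + 14 \right)}\right)^{2} = \left(-921 - \frac{1}{13}\right)^{2} = \left(- \frac{11974}{13}\right)^{2} = \frac{143376676}{169}$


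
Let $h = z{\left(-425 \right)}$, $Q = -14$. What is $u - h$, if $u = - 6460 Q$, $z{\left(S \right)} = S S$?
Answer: $-90185$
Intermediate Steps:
$z{\left(S \right)} = S^{2}$
$h = 180625$ ($h = \left(-425\right)^{2} = 180625$)
$u = 90440$ ($u = \left(-6460\right) \left(-14\right) = 90440$)
$u - h = 90440 - 180625 = -90185$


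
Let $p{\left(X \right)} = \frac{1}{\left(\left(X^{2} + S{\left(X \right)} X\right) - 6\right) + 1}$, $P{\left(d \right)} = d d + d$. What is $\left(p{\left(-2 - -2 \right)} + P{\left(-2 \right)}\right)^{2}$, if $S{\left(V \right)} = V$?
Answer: $\frac{81}{25} \approx 3.24$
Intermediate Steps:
$P{\left(d \right)} = d + d^{2}$ ($P{\left(d \right)} = d^{2} + d = d + d^{2}$)
$p{\left(X \right)} = \frac{1}{-5 + 2 X^{2}}$ ($p{\left(X \right)} = \frac{1}{\left(\left(X^{2} + X X\right) - 6\right) + 1} = \frac{1}{\left(\left(X^{2} + X^{2}\right) - 6\right) + 1} = \frac{1}{\left(2 X^{2} - 6\right) + 1} = \frac{1}{\left(-6 + 2 X^{2}\right) + 1} = \frac{1}{-5 + 2 X^{2}}$)
$\left(p{\left(-2 - -2 \right)} + P{\left(-2 \right)}\right)^{2} = \left(\frac{1}{-5 + 2 \left(-2 - -2\right)^{2}} - 2 \left(1 - 2\right)\right)^{2} = \left(\frac{1}{-5 + 2 \left(-2 + 2\right)^{2}} - -2\right)^{2} = \left(\frac{1}{-5 + 2 \cdot 0^{2}} + 2\right)^{2} = \left(\frac{1}{-5 + 2 \cdot 0} + 2\right)^{2} = \left(\frac{1}{-5 + 0} + 2\right)^{2} = \left(\frac{1}{-5} + 2\right)^{2} = \left(- \frac{1}{5} + 2\right)^{2} = \left(\frac{9}{5}\right)^{2} = \frac{81}{25}$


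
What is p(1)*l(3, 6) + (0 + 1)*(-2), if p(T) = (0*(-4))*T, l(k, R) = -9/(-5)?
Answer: -2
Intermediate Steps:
l(k, R) = 9/5 (l(k, R) = -9*(-⅕) = 9/5)
p(T) = 0 (p(T) = 0*T = 0)
p(1)*l(3, 6) + (0 + 1)*(-2) = 0*(9/5) + (0 + 1)*(-2) = 0 + 1*(-2) = 0 - 2 = -2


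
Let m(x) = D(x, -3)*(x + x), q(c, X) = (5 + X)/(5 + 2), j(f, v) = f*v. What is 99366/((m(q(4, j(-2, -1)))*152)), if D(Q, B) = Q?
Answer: 49683/152 ≈ 326.86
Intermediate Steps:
q(c, X) = 5/7 + X/7 (q(c, X) = (5 + X)/7 = (5 + X)*(1/7) = 5/7 + X/7)
m(x) = 2*x**2 (m(x) = x*(x + x) = x*(2*x) = 2*x**2)
99366/((m(q(4, j(-2, -1)))*152)) = 99366/(((2*(5/7 + (-2*(-1))/7)**2)*152)) = 99366/(((2*(5/7 + (1/7)*2)**2)*152)) = 99366/(((2*(5/7 + 2/7)**2)*152)) = 99366/(((2*1**2)*152)) = 99366/(((2*1)*152)) = 99366/((2*152)) = 99366/304 = 99366*(1/304) = 49683/152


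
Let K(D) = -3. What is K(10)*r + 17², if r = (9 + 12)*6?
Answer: -89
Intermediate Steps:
r = 126 (r = 21*6 = 126)
K(10)*r + 17² = -3*126 + 17² = -378 + 289 = -89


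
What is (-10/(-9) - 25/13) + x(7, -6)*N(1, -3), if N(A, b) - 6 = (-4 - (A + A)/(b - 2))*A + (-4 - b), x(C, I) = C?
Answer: 5258/585 ≈ 8.9880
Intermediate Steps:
N(A, b) = 2 - b + A*(-4 - 2*A/(-2 + b)) (N(A, b) = 6 + ((-4 - (A + A)/(b - 2))*A + (-4 - b)) = 6 + ((-4 - 2*A/(-2 + b))*A + (-4 - b)) = 6 + (A*(-4 - 2*A/(-2 + b)) + (-4 - b)) = 6 + (-4 - b + A*(-4 - 2*A/(-2 + b))) = 2 - b + A*(-4 - 2*A/(-2 + b)))
(-10/(-9) - 25/13) + x(7, -6)*N(1, -3) = (-10/(-9) - 25/13) + 7*((-(-2 - 3)² - 2*1² + 8*1 - 4*1*(-3))/(-2 - 3)) = (-10*(-⅑) - 25*1/13) + 7*((-1*(-5)² - 2*1 + 8 + 12)/(-5)) = (10/9 - 25/13) + 7*(-(-1*25 - 2 + 8 + 12)/5) = -95/117 + 7*(-(-25 - 2 + 8 + 12)/5) = -95/117 + 7*(-⅕*(-7)) = -95/117 + 7*(7/5) = -95/117 + 49/5 = 5258/585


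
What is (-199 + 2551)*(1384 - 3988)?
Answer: -6124608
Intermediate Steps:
(-199 + 2551)*(1384 - 3988) = 2352*(-2604) = -6124608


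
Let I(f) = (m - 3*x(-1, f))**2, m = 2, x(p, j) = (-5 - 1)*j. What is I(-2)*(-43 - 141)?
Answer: -212704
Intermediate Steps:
x(p, j) = -6*j
I(f) = (2 + 18*f)**2 (I(f) = (2 - (-18)*f)**2 = (2 + 18*f)**2)
I(-2)*(-43 - 141) = (4*(1 + 9*(-2))**2)*(-43 - 141) = (4*(1 - 18)**2)*(-184) = (4*(-17)**2)*(-184) = (4*289)*(-184) = 1156*(-184) = -212704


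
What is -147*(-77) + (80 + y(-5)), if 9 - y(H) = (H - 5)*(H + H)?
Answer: 11308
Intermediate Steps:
y(H) = 9 - 2*H*(-5 + H) (y(H) = 9 - (H - 5)*(H + H) = 9 - (-5 + H)*2*H = 9 - 2*H*(-5 + H))
-147*(-77) + (80 + y(-5)) = -147*(-77) + (80 + (9 - 2*(-5)**2 + 10*(-5))) = 11319 + (80 + (9 - 2*25 - 50)) = 11319 + (80 + (9 - 50 - 50)) = 11319 + (80 - 91) = 11319 - 11 = 11308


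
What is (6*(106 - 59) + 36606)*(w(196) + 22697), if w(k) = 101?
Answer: 840972624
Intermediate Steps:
(6*(106 - 59) + 36606)*(w(196) + 22697) = (6*(106 - 59) + 36606)*(101 + 22697) = (6*47 + 36606)*22798 = (282 + 36606)*22798 = 36888*22798 = 840972624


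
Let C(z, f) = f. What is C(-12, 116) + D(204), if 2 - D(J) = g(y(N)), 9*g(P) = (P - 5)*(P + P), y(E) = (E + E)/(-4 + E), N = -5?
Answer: 86722/729 ≈ 118.96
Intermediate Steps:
y(E) = 2*E/(-4 + E) (y(E) = (2*E)/(-4 + E) = 2*E/(-4 + E))
g(P) = 2*P*(-5 + P)/9 (g(P) = ((P - 5)*(P + P))/9 = ((-5 + P)*(2*P))/9 = (2*P*(-5 + P))/9 = 2*P*(-5 + P)/9)
D(J) = 2158/729 (D(J) = 2 - 2*2*(-5)/(-4 - 5)*(-5 + 2*(-5)/(-4 - 5))/9 = 2 - 2*2*(-5)/(-9)*(-5 + 2*(-5)/(-9))/9 = 2 - 2*2*(-5)*(-⅑)*(-5 + 2*(-5)*(-⅑))/9 = 2 - 2*10*(-5 + 10/9)/(9*9) = 2 - 2*10*(-35)/(9*9*9) = 2 - 1*(-700/729) = 2 + 700/729 = 2158/729)
C(-12, 116) + D(204) = 116 + 2158/729 = 86722/729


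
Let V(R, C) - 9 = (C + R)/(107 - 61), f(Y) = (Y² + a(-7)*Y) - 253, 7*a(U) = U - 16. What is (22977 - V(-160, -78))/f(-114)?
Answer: 3698681/2111929 ≈ 1.7513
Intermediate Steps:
a(U) = -16/7 + U/7 (a(U) = (U - 16)/7 = (-16 + U)/7 = -16/7 + U/7)
f(Y) = -253 + Y² - 23*Y/7 (f(Y) = (Y² + (-16/7 + (⅐)*(-7))*Y) - 253 = (Y² + (-16/7 - 1)*Y) - 253 = (Y² - 23*Y/7) - 253 = -253 + Y² - 23*Y/7)
V(R, C) = 9 + C/46 + R/46 (V(R, C) = 9 + (C + R)/(107 - 61) = 9 + (C + R)/46 = 9 + (C + R)*(1/46) = 9 + (C/46 + R/46) = 9 + C/46 + R/46)
(22977 - V(-160, -78))/f(-114) = (22977 - (9 + (1/46)*(-78) + (1/46)*(-160)))/(-253 + (-114)² - 23/7*(-114)) = (22977 - (9 - 39/23 - 80/23))/(-253 + 12996 + 2622/7) = (22977 - 1*88/23)/(91823/7) = (22977 - 88/23)*(7/91823) = (528383/23)*(7/91823) = 3698681/2111929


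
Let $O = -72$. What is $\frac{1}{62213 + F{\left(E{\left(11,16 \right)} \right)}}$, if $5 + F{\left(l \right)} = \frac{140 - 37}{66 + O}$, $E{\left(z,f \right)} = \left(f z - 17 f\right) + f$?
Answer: $\frac{6}{373145} \approx 1.608 \cdot 10^{-5}$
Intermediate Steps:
$E{\left(z,f \right)} = - 16 f + f z$ ($E{\left(z,f \right)} = \left(- 17 f + f z\right) + f = - 16 f + f z$)
$F{\left(l \right)} = - \frac{133}{6}$ ($F{\left(l \right)} = -5 + \frac{140 - 37}{66 - 72} = -5 + \frac{103}{-6} = -5 + 103 \left(- \frac{1}{6}\right) = -5 - \frac{103}{6} = - \frac{133}{6}$)
$\frac{1}{62213 + F{\left(E{\left(11,16 \right)} \right)}} = \frac{1}{62213 - \frac{133}{6}} = \frac{1}{\frac{373145}{6}} = \frac{6}{373145}$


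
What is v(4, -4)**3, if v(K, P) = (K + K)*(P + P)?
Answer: -262144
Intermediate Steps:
v(K, P) = 4*K*P (v(K, P) = (2*K)*(2*P) = 4*K*P)
v(4, -4)**3 = (4*4*(-4))**3 = (-64)**3 = -262144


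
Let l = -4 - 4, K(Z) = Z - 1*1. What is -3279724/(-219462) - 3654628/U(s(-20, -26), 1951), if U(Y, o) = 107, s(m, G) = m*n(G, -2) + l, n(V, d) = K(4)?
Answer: -400850519834/11741217 ≈ -34140.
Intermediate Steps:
K(Z) = -1 + Z (K(Z) = Z - 1 = -1 + Z)
n(V, d) = 3 (n(V, d) = -1 + 4 = 3)
l = -8
s(m, G) = -8 + 3*m (s(m, G) = m*3 - 8 = 3*m - 8 = -8 + 3*m)
-3279724/(-219462) - 3654628/U(s(-20, -26), 1951) = -3279724/(-219462) - 3654628/107 = -3279724*(-1/219462) - 3654628*1/107 = 1639862/109731 - 3654628/107 = -400850519834/11741217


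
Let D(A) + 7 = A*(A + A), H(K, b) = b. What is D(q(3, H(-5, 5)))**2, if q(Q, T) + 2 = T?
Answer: 121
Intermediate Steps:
q(Q, T) = -2 + T
D(A) = -7 + 2*A**2 (D(A) = -7 + A*(A + A) = -7 + A*(2*A) = -7 + 2*A**2)
D(q(3, H(-5, 5)))**2 = (-7 + 2*(-2 + 5)**2)**2 = (-7 + 2*3**2)**2 = (-7 + 2*9)**2 = (-7 + 18)**2 = 11**2 = 121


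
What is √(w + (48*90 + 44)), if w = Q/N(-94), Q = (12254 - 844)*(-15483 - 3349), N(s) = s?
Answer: 2*√1264789599/47 ≈ 1513.4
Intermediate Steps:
Q = -214873120 (Q = 11410*(-18832) = -214873120)
w = 107436560/47 (w = -214873120/(-94) = -214873120*(-1/94) = 107436560/47 ≈ 2.2859e+6)
√(w + (48*90 + 44)) = √(107436560/47 + (48*90 + 44)) = √(107436560/47 + (4320 + 44)) = √(107436560/47 + 4364) = √(107641668/47) = 2*√1264789599/47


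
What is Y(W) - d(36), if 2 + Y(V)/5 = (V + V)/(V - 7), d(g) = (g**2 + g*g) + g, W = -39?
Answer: -60479/23 ≈ -2629.5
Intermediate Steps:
d(g) = g + 2*g**2 (d(g) = (g**2 + g**2) + g = 2*g**2 + g = g + 2*g**2)
Y(V) = -10 + 10*V/(-7 + V) (Y(V) = -10 + 5*((V + V)/(V - 7)) = -10 + 5*((2*V)/(-7 + V)) = -10 + 5*(2*V/(-7 + V)) = -10 + 10*V/(-7 + V))
Y(W) - d(36) = 70/(-7 - 39) - 36*(1 + 2*36) = 70/(-46) - 36*(1 + 72) = 70*(-1/46) - 36*73 = -35/23 - 1*2628 = -35/23 - 2628 = -60479/23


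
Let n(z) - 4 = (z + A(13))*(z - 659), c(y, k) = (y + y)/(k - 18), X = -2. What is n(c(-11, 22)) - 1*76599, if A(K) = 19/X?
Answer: -133255/2 ≈ -66628.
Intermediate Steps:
A(K) = -19/2 (A(K) = 19/(-2) = 19*(-½) = -19/2)
c(y, k) = 2*y/(-18 + k) (c(y, k) = (2*y)/(-18 + k) = 2*y/(-18 + k))
n(z) = 4 + (-659 + z)*(-19/2 + z) (n(z) = 4 + (z - 19/2)*(z - 659) = 4 + (-19/2 + z)*(-659 + z) = 4 + (-659 + z)*(-19/2 + z))
n(c(-11, 22)) - 1*76599 = (12529/2 + (2*(-11)/(-18 + 22))² - 1337*(-11)/(-18 + 22)) - 1*76599 = (12529/2 + (2*(-11)/4)² - 1337*(-11)/4) - 76599 = (12529/2 + (2*(-11)*(¼))² - 1337*(-11)/4) - 76599 = (12529/2 + (-11/2)² - 1337/2*(-11/2)) - 76599 = (12529/2 + 121/4 + 14707/4) - 76599 = 19943/2 - 76599 = -133255/2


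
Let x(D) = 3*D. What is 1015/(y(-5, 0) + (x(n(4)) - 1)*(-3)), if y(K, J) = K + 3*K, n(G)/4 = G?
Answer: -145/23 ≈ -6.3043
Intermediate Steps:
n(G) = 4*G
y(K, J) = 4*K
1015/(y(-5, 0) + (x(n(4)) - 1)*(-3)) = 1015/(4*(-5) + (3*(4*4) - 1)*(-3)) = 1015/(-20 + (3*16 - 1)*(-3)) = 1015/(-20 + (48 - 1)*(-3)) = 1015/(-20 + 47*(-3)) = 1015/(-20 - 141) = 1015/(-161) = 1015*(-1/161) = -145/23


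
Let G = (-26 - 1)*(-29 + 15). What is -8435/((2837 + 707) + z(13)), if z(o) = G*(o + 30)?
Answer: -8435/19798 ≈ -0.42605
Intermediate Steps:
G = 378 (G = -27*(-14) = 378)
z(o) = 11340 + 378*o (z(o) = 378*(o + 30) = 378*(30 + o) = 11340 + 378*o)
-8435/((2837 + 707) + z(13)) = -8435/((2837 + 707) + (11340 + 378*13)) = -8435/(3544 + (11340 + 4914)) = -8435/(3544 + 16254) = -8435/19798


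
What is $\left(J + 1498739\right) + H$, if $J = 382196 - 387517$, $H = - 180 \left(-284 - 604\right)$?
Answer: $1653258$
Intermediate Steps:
$H = 159840$ ($H = \left(-180\right) \left(-888\right) = 159840$)
$J = -5321$ ($J = 382196 - 387517 = -5321$)
$\left(J + 1498739\right) + H = \left(-5321 + 1498739\right) + 159840 = 1493418 + 159840 = 1653258$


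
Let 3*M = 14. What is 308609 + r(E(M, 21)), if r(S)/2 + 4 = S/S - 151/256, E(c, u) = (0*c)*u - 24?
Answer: 39501033/128 ≈ 3.0860e+5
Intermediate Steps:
M = 14/3 (M = (⅓)*14 = 14/3 ≈ 4.6667)
E(c, u) = -24 (E(c, u) = 0*u - 24 = 0 - 24 = -24)
r(S) = -919/128 (r(S) = -8 + 2*(S/S - 151/256) = -8 + 2*(1 - 151*1/256) = -8 + 2*(1 - 151/256) = -8 + 2*(105/256) = -8 + 105/128 = -919/128)
308609 + r(E(M, 21)) = 308609 - 919/128 = 39501033/128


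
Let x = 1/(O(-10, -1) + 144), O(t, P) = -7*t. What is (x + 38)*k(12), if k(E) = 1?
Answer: 8133/214 ≈ 38.005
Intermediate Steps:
x = 1/214 (x = 1/(-7*(-10) + 144) = 1/(70 + 144) = 1/214 ≈ 0.0046729)
(x + 38)*k(12) = (1/214 + 38)*1 = (8133/214)*1 = 8133/214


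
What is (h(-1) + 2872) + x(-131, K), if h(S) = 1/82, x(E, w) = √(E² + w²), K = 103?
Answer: 235505/82 + √27770 ≈ 3038.7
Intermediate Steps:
h(S) = 1/82
(h(-1) + 2872) + x(-131, K) = (1/82 + 2872) + √((-131)² + 103²) = 235505/82 + √(17161 + 10609) = 235505/82 + √27770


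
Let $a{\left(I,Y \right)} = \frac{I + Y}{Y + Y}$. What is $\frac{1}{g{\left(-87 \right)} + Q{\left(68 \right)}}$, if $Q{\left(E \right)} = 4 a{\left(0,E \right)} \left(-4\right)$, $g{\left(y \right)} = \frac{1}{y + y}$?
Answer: $- \frac{174}{1393} \approx -0.12491$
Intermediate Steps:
$g{\left(y \right)} = \frac{1}{2 y}$
$a{\left(I,Y \right)} = \frac{I + Y}{2 Y}$
$Q{\left(E \right)} = -8$ ($Q{\left(E \right)} = 4 \frac{0 + E}{2 E} \left(-4\right) = 4 \frac{E}{2 E} \left(-4\right) = 4 \cdot \frac{1}{2} \left(-4\right) = 2 \left(-4\right) = -8$)
$\frac{1}{g{\left(-87 \right)} + Q{\left(68 \right)}} = \frac{1}{\frac{1}{2 \left(-87\right)} - 8} = \frac{1}{\frac{1}{2} \left(- \frac{1}{87}\right) - 8} = \frac{1}{- \frac{1}{174} - 8} = \frac{1}{- \frac{1393}{174}} = - \frac{174}{1393}$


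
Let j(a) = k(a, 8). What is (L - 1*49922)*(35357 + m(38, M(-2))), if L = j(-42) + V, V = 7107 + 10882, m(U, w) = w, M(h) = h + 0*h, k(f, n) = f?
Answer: -1130476125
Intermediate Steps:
j(a) = a
M(h) = h (M(h) = h + 0 = h)
V = 17989
L = 17947 (L = -42 + 17989 = 17947)
(L - 1*49922)*(35357 + m(38, M(-2))) = (17947 - 1*49922)*(35357 - 2) = (17947 - 49922)*35355 = -31975*35355 = -1130476125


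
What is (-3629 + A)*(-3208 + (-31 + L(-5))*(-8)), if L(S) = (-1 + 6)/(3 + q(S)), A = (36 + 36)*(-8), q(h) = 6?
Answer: 112189400/9 ≈ 1.2465e+7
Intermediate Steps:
A = -576 (A = 72*(-8) = -576)
L(S) = 5/9 (L(S) = (-1 + 6)/(3 + 6) = 5/9)
(-3629 + A)*(-3208 + (-31 + L(-5))*(-8)) = (-3629 - 576)*(-3208 + (-31 + 5/9)*(-8)) = -4205*(-3208 - 274/9*(-8)) = -4205*(-3208 + 2192/9) = -4205*(-26680/9) = 112189400/9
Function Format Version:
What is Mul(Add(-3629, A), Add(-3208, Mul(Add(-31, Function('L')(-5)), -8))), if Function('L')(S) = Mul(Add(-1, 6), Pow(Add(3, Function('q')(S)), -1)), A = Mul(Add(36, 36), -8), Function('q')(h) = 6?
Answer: Rational(112189400, 9) ≈ 1.2465e+7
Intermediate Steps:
A = -576 (A = Mul(72, -8) = -576)
Function('L')(S) = Rational(5, 9) (Function('L')(S) = Mul(Add(-1, 6), Pow(Add(3, 6), -1)) = Mul(5, Pow(9, -1)) = Mul(5, Rational(1, 9)) = Rational(5, 9))
Mul(Add(-3629, A), Add(-3208, Mul(Add(-31, Function('L')(-5)), -8))) = Mul(Add(-3629, -576), Add(-3208, Mul(Add(-31, Rational(5, 9)), -8))) = Mul(-4205, Add(-3208, Mul(Rational(-274, 9), -8))) = Mul(-4205, Add(-3208, Rational(2192, 9))) = Mul(-4205, Rational(-26680, 9)) = Rational(112189400, 9)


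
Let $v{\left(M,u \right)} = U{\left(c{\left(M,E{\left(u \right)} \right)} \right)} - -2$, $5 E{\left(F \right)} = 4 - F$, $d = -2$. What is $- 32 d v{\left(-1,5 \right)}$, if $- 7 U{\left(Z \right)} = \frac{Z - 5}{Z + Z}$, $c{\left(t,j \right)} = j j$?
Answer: $\frac{4864}{7} \approx 694.86$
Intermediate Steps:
$E{\left(F \right)} = \frac{4}{5} - \frac{F}{5}$ ($E{\left(F \right)} = \frac{4 - F}{5} = \frac{4}{5} - \frac{F}{5}$)
$c{\left(t,j \right)} = j^{2}$
$U{\left(Z \right)} = - \frac{-5 + Z}{14 Z}$ ($U{\left(Z \right)} = - \frac{\left(Z - 5\right) \frac{1}{Z + Z}}{7} = - \frac{\left(-5 + Z\right) \frac{1}{2 Z}}{7} = - \frac{\frac{1}{2} \frac{1}{Z} \left(-5 + Z\right)}{7} = - \frac{-5 + Z}{14 Z}$)
$v{\left(M,u \right)} = 2 + \frac{5 - \left(\frac{4}{5} - \frac{u}{5}\right)^{2}}{14 \left(\frac{4}{5} - \frac{u}{5}\right)^{2}}$ ($v{\left(M,u \right)} = \frac{5 - \left(\frac{4}{5} - \frac{u}{5}\right)^{2}}{14 \left(\frac{4}{5} - \frac{u}{5}\right)^{2}} - -2 = \frac{5 - \left(\frac{4}{5} - \frac{u}{5}\right)^{2}}{14 \left(\frac{4}{5} - \frac{u}{5}\right)^{2}} + 2 = 2 + \frac{5 - \left(\frac{4}{5} - \frac{u}{5}\right)^{2}}{14 \left(\frac{4}{5} - \frac{u}{5}\right)^{2}}$)
$- 32 d v{\left(-1,5 \right)} = \left(-32\right) \left(-2\right) \left(\frac{27}{14} + \frac{125}{14 \left(-4 + 5\right)^{2}}\right) = 64 \left(\frac{27}{14} + \frac{125}{14 \cdot 1}\right) = 64 \left(\frac{27}{14} + \frac{125}{14} \cdot 1\right) = 64 \left(\frac{27}{14} + \frac{125}{14}\right) = 64 \cdot \frac{76}{7} = \frac{4864}{7}$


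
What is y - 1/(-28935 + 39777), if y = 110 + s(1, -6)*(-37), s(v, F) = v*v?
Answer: 791465/10842 ≈ 73.000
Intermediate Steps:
s(v, F) = v²
y = 73 (y = 110 + 1²*(-37) = 110 + 1*(-37) = 110 - 37 = 73)
y - 1/(-28935 + 39777) = 73 - 1/(-28935 + 39777) = 73 - 1/10842 = 791465/10842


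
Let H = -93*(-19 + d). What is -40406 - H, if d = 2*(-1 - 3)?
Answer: -42917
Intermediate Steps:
d = -8 (d = 2*(-4) = -8)
H = 2511 (H = -93*(-19 - 8) = -93*(-27) = 2511)
-40406 - H = -40406 - 1*2511 = -40406 - 2511 = -42917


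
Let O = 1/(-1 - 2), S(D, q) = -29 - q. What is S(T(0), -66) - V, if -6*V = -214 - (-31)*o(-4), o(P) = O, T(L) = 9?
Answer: -7/18 ≈ -0.38889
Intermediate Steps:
O = -⅓ (O = 1/(-3) = -⅓ ≈ -0.33333)
o(P) = -⅓
V = 673/18 (V = -(-214 - (-31)*(-1)/3)/6 = -(-214 - 1*31/3)/6 = -(-214 - 31/3)/6 = -⅙*(-673/3) = 673/18 ≈ 37.389)
S(T(0), -66) - V = (-29 - 1*(-66)) - 1*673/18 = (-29 + 66) - 673/18 = 37 - 673/18 = -7/18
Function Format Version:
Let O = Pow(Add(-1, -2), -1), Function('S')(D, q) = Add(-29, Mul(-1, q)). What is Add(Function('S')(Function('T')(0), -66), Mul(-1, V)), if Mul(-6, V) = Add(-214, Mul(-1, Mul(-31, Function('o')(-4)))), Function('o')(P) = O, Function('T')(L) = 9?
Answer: Rational(-7, 18) ≈ -0.38889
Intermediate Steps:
O = Rational(-1, 3) (O = Pow(-3, -1) = Rational(-1, 3) ≈ -0.33333)
Function('o')(P) = Rational(-1, 3)
V = Rational(673, 18) (V = Mul(Rational(-1, 6), Add(-214, Mul(-1, Mul(-31, Rational(-1, 3))))) = Mul(Rational(-1, 6), Add(-214, Mul(-1, Rational(31, 3)))) = Mul(Rational(-1, 6), Add(-214, Rational(-31, 3))) = Mul(Rational(-1, 6), Rational(-673, 3)) = Rational(673, 18) ≈ 37.389)
Add(Function('S')(Function('T')(0), -66), Mul(-1, V)) = Add(Add(-29, Mul(-1, -66)), Mul(-1, Rational(673, 18))) = Add(Add(-29, 66), Rational(-673, 18)) = Add(37, Rational(-673, 18)) = Rational(-7, 18)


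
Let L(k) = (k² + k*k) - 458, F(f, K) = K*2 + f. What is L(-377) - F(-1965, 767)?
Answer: 284231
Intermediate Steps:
F(f, K) = f + 2*K (F(f, K) = 2*K + f = f + 2*K)
L(k) = -458 + 2*k² (L(k) = (k² + k²) - 458 = 2*k² - 458 = -458 + 2*k²)
L(-377) - F(-1965, 767) = (-458 + 2*(-377)²) - (-1965 + 2*767) = (-458 + 2*142129) - (-1965 + 1534) = (-458 + 284258) - 1*(-431) = 283800 + 431 = 284231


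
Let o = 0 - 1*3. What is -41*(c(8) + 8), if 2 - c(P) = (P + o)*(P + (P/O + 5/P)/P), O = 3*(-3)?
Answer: 704585/576 ≈ 1223.2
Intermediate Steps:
O = -9
o = -3 (o = 0 - 3 = -3)
c(P) = 2 - (-3 + P)*(P + (5/P - P/9)/P) (c(P) = 2 - (P - 3)*(P + (P/(-9) + 5/P)/P) = 2 - (-3 + P)*(P + (P*(-⅑) + 5/P)/P) = 2 - (-3 + P)*(P + (-P/9 + 5/P)/P) = 2 - (-3 + P)*(P + (5/P - P/9)/P))
-41*(c(8) + 8) = -41*((5/3 - 1*8² - 5/8 + 15/8² + (28/9)*8) + 8) = -41*((5/3 - 1*64 - 5*⅛ + 15*(1/64) + 224/9) + 8) = -41*((5/3 - 64 - 5/8 + 15/64 + 224/9) + 8) = -41*(-21793/576 + 8) = -41*(-17185/576) = 704585/576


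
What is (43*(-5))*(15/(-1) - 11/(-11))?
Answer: 3010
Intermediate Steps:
(43*(-5))*(15/(-1) - 11/(-11)) = -215*(15*(-1) - 11*(-1/11)) = -215*(-15 + 1) = -215*(-14) = 3010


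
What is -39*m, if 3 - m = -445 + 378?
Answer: -2730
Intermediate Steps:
m = 70 (m = 3 - (-445 + 378) = 3 - 1*(-67) = 3 + 67 = 70)
-39*m = -39*70 = -2730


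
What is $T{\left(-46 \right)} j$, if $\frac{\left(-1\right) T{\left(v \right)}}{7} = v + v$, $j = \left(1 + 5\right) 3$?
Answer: $11592$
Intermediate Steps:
$j = 18$ ($j = 6 \cdot 3 = 18$)
$T{\left(v \right)} = - 14 v$ ($T{\left(v \right)} = - 7 \left(v + v\right) = - 7 \cdot 2 v = - 14 v$)
$T{\left(-46 \right)} j = \left(-14\right) \left(-46\right) 18 = 644 \cdot 18 = 11592$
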